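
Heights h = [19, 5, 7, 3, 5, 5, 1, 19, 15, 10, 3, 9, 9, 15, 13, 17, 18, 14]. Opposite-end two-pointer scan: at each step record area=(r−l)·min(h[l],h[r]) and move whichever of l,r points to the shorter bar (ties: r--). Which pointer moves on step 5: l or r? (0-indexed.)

r

l=0 r=17: min(19,14)*17=238 best=238 *, r--
l=0 r=16: min(19,18)*16=288 best=288 *, r--
l=0 r=15: min(19,17)*15=255 best=288, r--
l=0 r=14: min(19,13)*14=182 best=288, r--
l=0 r=13: min(19,15)*13=195 best=288, r--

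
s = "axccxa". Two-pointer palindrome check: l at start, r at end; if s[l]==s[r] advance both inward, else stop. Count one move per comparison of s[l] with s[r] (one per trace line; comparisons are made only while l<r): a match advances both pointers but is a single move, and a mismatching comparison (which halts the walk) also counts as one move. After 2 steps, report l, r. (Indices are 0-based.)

[0,5] 'a'=='a' → l++,r--
[1,4] 'x'=='x' → l++,r--

l=2, r=3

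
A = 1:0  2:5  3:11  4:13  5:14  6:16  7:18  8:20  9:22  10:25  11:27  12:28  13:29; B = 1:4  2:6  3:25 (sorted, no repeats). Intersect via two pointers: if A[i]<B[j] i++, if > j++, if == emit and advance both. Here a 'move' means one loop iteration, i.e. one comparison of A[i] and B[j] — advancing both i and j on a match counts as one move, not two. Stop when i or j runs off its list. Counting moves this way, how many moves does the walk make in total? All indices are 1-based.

12 moves

i=1 j=1: 0<4, i++
i=2 j=1: 5>4, j++
i=2 j=2: 5<6, i++
i=3 j=2: 11>6, j++
i=3 j=3: 11<25, i++
i=4 j=3: 13<25, i++
i=5 j=3: 14<25, i++
i=6 j=3: 16<25, i++
i=7 j=3: 18<25, i++
i=8 j=3: 20<25, i++
i=9 j=3: 22<25, i++
i=10 j=3: 25==25 emit, i++,j++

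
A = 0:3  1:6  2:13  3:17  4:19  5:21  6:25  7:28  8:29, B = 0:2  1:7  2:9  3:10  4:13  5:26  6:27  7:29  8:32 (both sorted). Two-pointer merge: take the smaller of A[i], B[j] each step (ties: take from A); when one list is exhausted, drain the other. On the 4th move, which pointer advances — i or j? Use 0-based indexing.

j

[i=0,j=0] A[i]=3>B[j]=2 take 2 → j++
[i=0,j=1] A[i]=3<=B[j]=7 take 3 → i++
[i=1,j=1] A[i]=6<=B[j]=7 take 6 → i++
[i=2,j=1] A[i]=13>B[j]=7 take 7 → j++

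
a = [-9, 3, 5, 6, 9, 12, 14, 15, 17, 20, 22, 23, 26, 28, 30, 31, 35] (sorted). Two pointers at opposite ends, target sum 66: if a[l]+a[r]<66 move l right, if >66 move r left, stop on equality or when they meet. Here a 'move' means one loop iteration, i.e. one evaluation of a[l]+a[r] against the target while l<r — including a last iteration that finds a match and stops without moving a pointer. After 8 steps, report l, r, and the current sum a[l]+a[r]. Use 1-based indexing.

l=9, r=17, sum=52

[1,17] -9+35=26 <66 → l++
[2,17] 3+35=38 <66 → l++
[3,17] 5+35=40 <66 → l++
[4,17] 6+35=41 <66 → l++
[5,17] 9+35=44 <66 → l++
[6,17] 12+35=47 <66 → l++
[7,17] 14+35=49 <66 → l++
[8,17] 15+35=50 <66 → l++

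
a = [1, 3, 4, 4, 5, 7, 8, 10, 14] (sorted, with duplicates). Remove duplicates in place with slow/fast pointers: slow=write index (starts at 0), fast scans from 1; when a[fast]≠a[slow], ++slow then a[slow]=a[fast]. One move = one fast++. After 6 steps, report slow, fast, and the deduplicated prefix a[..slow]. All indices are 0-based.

slow=5, fast=7, prefix=[1, 3, 4, 5, 7, 8]

(s=0,f=1) a[fast]=3≠a[slow]=1 write a[1]=3 → slow++,fast++
(s=1,f=2) a[fast]=4≠a[slow]=3 write a[2]=4 → slow++,fast++
(s=2,f=3) a[fast]=4=a[slow] dup → fast++
(s=2,f=4) a[fast]=5≠a[slow]=4 write a[3]=5 → slow++,fast++
(s=3,f=5) a[fast]=7≠a[slow]=5 write a[4]=7 → slow++,fast++
(s=4,f=6) a[fast]=8≠a[slow]=7 write a[5]=8 → slow++,fast++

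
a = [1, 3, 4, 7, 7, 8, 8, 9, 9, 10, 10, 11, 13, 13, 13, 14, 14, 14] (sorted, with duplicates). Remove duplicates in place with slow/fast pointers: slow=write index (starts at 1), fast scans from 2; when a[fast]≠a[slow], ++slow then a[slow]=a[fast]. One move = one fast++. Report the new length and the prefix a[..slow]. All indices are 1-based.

length 10; prefix = [1, 3, 4, 7, 8, 9, 10, 11, 13, 14]

(s=1,f=2) a[fast]=3≠a[slow]=1 write a[2]=3 → slow++,fast++
(s=2,f=3) a[fast]=4≠a[slow]=3 write a[3]=4 → slow++,fast++
(s=3,f=4) a[fast]=7≠a[slow]=4 write a[4]=7 → slow++,fast++
(s=4,f=5) a[fast]=7=a[slow] dup → fast++
(s=4,f=6) a[fast]=8≠a[slow]=7 write a[5]=8 → slow++,fast++
(s=5,f=7) a[fast]=8=a[slow] dup → fast++
(s=5,f=8) a[fast]=9≠a[slow]=8 write a[6]=9 → slow++,fast++
(s=6,f=9) a[fast]=9=a[slow] dup → fast++
(s=6,f=10) a[fast]=10≠a[slow]=9 write a[7]=10 → slow++,fast++
(s=7,f=11) a[fast]=10=a[slow] dup → fast++
(s=7,f=12) a[fast]=11≠a[slow]=10 write a[8]=11 → slow++,fast++
(s=8,f=13) a[fast]=13≠a[slow]=11 write a[9]=13 → slow++,fast++
(s=9,f=14) a[fast]=13=a[slow] dup → fast++
(s=9,f=15) a[fast]=13=a[slow] dup → fast++
(s=9,f=16) a[fast]=14≠a[slow]=13 write a[10]=14 → slow++,fast++
(s=10,f=17) a[fast]=14=a[slow] dup → fast++
(s=10,f=18) a[fast]=14=a[slow] dup → fast++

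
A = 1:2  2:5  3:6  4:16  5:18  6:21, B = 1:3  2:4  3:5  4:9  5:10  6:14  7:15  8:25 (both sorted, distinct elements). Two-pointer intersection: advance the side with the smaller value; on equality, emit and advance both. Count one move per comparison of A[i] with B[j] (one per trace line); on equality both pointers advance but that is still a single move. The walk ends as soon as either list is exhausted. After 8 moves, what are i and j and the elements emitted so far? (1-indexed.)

[i=1,j=1] 2<3 → i++
[i=2,j=1] 5>3 → j++
[i=2,j=2] 5>4 → j++
[i=2,j=3] 5==5 emit → i++,j++
[i=3,j=4] 6<9 → i++
[i=4,j=4] 16>9 → j++
[i=4,j=5] 16>10 → j++
[i=4,j=6] 16>14 → j++

i=4, j=7, emitted=[5]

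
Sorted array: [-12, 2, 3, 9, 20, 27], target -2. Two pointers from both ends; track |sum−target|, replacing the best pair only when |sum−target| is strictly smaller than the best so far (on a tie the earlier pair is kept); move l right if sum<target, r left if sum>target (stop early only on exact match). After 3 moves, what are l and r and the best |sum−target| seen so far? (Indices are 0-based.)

l=0 r=5: -12+27=15 d=17 *, r--
l=0 r=4: -12+20=8 d=10 *, r--
l=0 r=3: -12+9=-3 d=1 *, l++

l=1, r=3, best |Δ|=1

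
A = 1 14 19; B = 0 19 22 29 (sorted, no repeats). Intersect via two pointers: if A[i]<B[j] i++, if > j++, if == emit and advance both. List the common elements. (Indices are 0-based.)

intersection = [19]

[i=0,j=0] 1>0 → j++
[i=0,j=1] 1<19 → i++
[i=1,j=1] 14<19 → i++
[i=2,j=1] 19==19 emit → i++,j++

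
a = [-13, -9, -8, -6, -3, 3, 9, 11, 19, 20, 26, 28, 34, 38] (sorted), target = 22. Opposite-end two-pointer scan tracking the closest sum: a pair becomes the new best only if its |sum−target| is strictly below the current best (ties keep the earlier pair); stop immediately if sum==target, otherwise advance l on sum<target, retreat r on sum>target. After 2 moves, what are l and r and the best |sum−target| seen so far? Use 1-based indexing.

l=2, r=13, best |Δ|=1

[1,14] -13+38=25 d=3 * → r--
[1,13] -13+34=21 d=1 * → l++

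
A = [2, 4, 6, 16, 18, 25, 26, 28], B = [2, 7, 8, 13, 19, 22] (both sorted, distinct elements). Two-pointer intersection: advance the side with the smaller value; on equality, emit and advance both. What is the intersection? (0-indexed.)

[i=0,j=0] 2==2 emit → i++,j++
[i=1,j=1] 4<7 → i++
[i=2,j=1] 6<7 → i++
[i=3,j=1] 16>7 → j++
[i=3,j=2] 16>8 → j++
[i=3,j=3] 16>13 → j++
[i=3,j=4] 16<19 → i++
[i=4,j=4] 18<19 → i++
[i=5,j=4] 25>19 → j++
[i=5,j=5] 25>22 → j++

intersection = [2]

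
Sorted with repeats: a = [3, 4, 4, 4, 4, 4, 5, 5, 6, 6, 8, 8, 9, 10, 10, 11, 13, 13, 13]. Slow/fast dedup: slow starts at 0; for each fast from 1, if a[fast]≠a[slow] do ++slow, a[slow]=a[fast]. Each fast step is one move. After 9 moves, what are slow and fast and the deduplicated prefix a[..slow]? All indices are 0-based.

(s=0,f=1) a[fast]=4≠a[slow]=3 write a[1]=4 → slow++,fast++
(s=1,f=2) a[fast]=4=a[slow] dup → fast++
(s=1,f=3) a[fast]=4=a[slow] dup → fast++
(s=1,f=4) a[fast]=4=a[slow] dup → fast++
(s=1,f=5) a[fast]=4=a[slow] dup → fast++
(s=1,f=6) a[fast]=5≠a[slow]=4 write a[2]=5 → slow++,fast++
(s=2,f=7) a[fast]=5=a[slow] dup → fast++
(s=2,f=8) a[fast]=6≠a[slow]=5 write a[3]=6 → slow++,fast++
(s=3,f=9) a[fast]=6=a[slow] dup → fast++

slow=3, fast=10, prefix=[3, 4, 5, 6]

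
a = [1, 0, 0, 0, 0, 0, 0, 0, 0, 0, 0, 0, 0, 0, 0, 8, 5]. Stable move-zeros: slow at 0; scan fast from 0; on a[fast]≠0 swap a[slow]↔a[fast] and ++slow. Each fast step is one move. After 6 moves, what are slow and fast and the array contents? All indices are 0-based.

(s=0,f=0) a[fast]=1≠0 swap→a[0]=1 → slow++,fast++
(s=1,f=1) a[fast]=0 → fast++
(s=1,f=2) a[fast]=0 → fast++
(s=1,f=3) a[fast]=0 → fast++
(s=1,f=4) a[fast]=0 → fast++
(s=1,f=5) a[fast]=0 → fast++

slow=1, fast=6, a=[1, 0, 0, 0, 0, 0, 0, 0, 0, 0, 0, 0, 0, 0, 0, 8, 5]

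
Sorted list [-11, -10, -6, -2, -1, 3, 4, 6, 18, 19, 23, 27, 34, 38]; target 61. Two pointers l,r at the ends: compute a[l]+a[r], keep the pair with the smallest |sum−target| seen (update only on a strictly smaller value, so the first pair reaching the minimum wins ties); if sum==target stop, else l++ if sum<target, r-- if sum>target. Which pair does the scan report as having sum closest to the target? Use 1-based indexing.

l=1 r=14: -11+38=27 d=34 *, l++
l=2 r=14: -10+38=28 d=33 *, l++
l=3 r=14: -6+38=32 d=29 *, l++
l=4 r=14: -2+38=36 d=25 *, l++
l=5 r=14: -1+38=37 d=24 *, l++
l=6 r=14: 3+38=41 d=20 *, l++
l=7 r=14: 4+38=42 d=19 *, l++
l=8 r=14: 6+38=44 d=17 *, l++
l=9 r=14: 18+38=56 d=5 *, l++
l=10 r=14: 19+38=57 d=4 *, l++
l=11 r=14: 23+38=61 d=0 *, stop

pair (23, 38) with sum 61 (|Δ|=0)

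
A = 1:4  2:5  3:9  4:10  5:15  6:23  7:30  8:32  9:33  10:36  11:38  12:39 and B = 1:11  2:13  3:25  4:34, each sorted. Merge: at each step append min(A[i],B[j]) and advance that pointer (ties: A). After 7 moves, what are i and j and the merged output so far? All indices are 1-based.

i=6, j=3, merged so far=[4, 5, 9, 10, 11, 13, 15]

[i=1,j=1] A[i]=4<=B[j]=11 take 4 → i++
[i=2,j=1] A[i]=5<=B[j]=11 take 5 → i++
[i=3,j=1] A[i]=9<=B[j]=11 take 9 → i++
[i=4,j=1] A[i]=10<=B[j]=11 take 10 → i++
[i=5,j=1] A[i]=15>B[j]=11 take 11 → j++
[i=5,j=2] A[i]=15>B[j]=13 take 13 → j++
[i=5,j=3] A[i]=15<=B[j]=25 take 15 → i++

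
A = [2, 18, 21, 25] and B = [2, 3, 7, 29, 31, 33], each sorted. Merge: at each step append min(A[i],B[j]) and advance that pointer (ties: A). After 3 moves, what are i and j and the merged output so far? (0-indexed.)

i=1, j=2, merged so far=[2, 2, 3]

[i=0,j=0] A[i]=2<=B[j]=2 take 2 → i++
[i=1,j=0] A[i]=18>B[j]=2 take 2 → j++
[i=1,j=1] A[i]=18>B[j]=3 take 3 → j++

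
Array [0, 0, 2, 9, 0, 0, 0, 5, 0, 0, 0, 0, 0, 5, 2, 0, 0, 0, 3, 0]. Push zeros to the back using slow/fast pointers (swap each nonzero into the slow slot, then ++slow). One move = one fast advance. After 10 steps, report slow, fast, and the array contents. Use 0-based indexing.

slow=3, fast=10, a=[2, 9, 5, 0, 0, 0, 0, 0, 0, 0, 0, 0, 0, 5, 2, 0, 0, 0, 3, 0]

slow=0 fast=0: a[fast]=0, fast++
slow=0 fast=1: a[fast]=0, fast++
slow=0 fast=2: a[fast]=2≠0 swap→a[0]=2, slow++,fast++
slow=1 fast=3: a[fast]=9≠0 swap→a[1]=9, slow++,fast++
slow=2 fast=4: a[fast]=0, fast++
slow=2 fast=5: a[fast]=0, fast++
slow=2 fast=6: a[fast]=0, fast++
slow=2 fast=7: a[fast]=5≠0 swap→a[2]=5, slow++,fast++
slow=3 fast=8: a[fast]=0, fast++
slow=3 fast=9: a[fast]=0, fast++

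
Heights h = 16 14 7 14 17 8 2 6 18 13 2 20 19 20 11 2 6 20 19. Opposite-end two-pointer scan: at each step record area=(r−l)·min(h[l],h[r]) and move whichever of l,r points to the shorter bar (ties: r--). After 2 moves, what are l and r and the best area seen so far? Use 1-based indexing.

l=3, r=19, best area=288

[1,19] min(16,19)*18=288 best=288 * → l++
[2,19] min(14,19)*17=238 best=288 → l++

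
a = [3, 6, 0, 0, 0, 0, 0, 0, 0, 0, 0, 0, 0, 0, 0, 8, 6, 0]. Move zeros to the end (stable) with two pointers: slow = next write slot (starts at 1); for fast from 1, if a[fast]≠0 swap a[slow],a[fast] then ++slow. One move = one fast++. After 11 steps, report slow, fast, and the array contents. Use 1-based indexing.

slow=3, fast=12, a=[3, 6, 0, 0, 0, 0, 0, 0, 0, 0, 0, 0, 0, 0, 0, 8, 6, 0]

slow=1 fast=1: a[fast]=3≠0 swap→a[1]=3, slow++,fast++
slow=2 fast=2: a[fast]=6≠0 swap→a[2]=6, slow++,fast++
slow=3 fast=3: a[fast]=0, fast++
slow=3 fast=4: a[fast]=0, fast++
slow=3 fast=5: a[fast]=0, fast++
slow=3 fast=6: a[fast]=0, fast++
slow=3 fast=7: a[fast]=0, fast++
slow=3 fast=8: a[fast]=0, fast++
slow=3 fast=9: a[fast]=0, fast++
slow=3 fast=10: a[fast]=0, fast++
slow=3 fast=11: a[fast]=0, fast++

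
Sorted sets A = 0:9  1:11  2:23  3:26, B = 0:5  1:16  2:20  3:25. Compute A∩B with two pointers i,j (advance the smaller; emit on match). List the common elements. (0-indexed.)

i=0 j=0: 9>5, j++
i=0 j=1: 9<16, i++
i=1 j=1: 11<16, i++
i=2 j=1: 23>16, j++
i=2 j=2: 23>20, j++
i=2 j=3: 23<25, i++
i=3 j=3: 26>25, j++

intersection = []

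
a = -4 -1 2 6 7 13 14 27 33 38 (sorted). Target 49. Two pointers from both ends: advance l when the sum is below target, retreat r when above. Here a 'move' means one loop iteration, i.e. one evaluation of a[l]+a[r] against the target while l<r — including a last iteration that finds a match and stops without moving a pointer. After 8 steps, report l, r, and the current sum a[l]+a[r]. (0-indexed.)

[0,9] -4+38=34 <49 → l++
[1,9] -1+38=37 <49 → l++
[2,9] 2+38=40 <49 → l++
[3,9] 6+38=44 <49 → l++
[4,9] 7+38=45 <49 → l++
[5,9] 13+38=51 >49 → r--
[5,8] 13+33=46 <49 → l++
[6,8] 14+33=47 <49 → l++

l=7, r=8, sum=60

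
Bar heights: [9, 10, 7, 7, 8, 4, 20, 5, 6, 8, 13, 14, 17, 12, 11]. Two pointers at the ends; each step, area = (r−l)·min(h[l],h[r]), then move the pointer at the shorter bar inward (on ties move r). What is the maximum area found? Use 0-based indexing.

[0,14] min(9,11)*14=126 best=126 * → l++
[1,14] min(10,11)*13=130 best=130 * → l++
[2,14] min(7,11)*12=84 best=130 → l++
[3,14] min(7,11)*11=77 best=130 → l++
[4,14] min(8,11)*10=80 best=130 → l++
[5,14] min(4,11)*9=36 best=130 → l++
[6,14] min(20,11)*8=88 best=130 → r--
[6,13] min(20,12)*7=84 best=130 → r--
[6,12] min(20,17)*6=102 best=130 → r--
[6,11] min(20,14)*5=70 best=130 → r--
[6,10] min(20,13)*4=52 best=130 → r--
[6,9] min(20,8)*3=24 best=130 → r--
[6,8] min(20,6)*2=12 best=130 → r--
[6,7] min(20,5)*1=5 best=130 → r--

max area = 130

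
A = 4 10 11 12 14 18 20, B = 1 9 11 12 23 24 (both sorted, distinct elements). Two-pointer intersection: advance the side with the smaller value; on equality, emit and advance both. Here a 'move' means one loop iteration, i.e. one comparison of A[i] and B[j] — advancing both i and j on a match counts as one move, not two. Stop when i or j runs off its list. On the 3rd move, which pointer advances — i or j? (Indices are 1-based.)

i=1 j=1: 4>1, j++
i=1 j=2: 4<9, i++
i=2 j=2: 10>9, j++

j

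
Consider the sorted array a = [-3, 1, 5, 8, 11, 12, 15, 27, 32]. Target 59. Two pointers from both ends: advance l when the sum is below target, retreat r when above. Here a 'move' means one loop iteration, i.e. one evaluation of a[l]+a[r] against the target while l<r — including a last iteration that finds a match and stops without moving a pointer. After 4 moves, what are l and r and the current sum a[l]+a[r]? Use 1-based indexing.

l=5, r=9, sum=43

[1,9] -3+32=29 <59 → l++
[2,9] 1+32=33 <59 → l++
[3,9] 5+32=37 <59 → l++
[4,9] 8+32=40 <59 → l++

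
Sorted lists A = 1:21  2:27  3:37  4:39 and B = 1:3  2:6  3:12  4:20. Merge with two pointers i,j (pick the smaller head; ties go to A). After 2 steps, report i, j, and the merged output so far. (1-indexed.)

[i=1,j=1] A[i]=21>B[j]=3 take 3 → j++
[i=1,j=2] A[i]=21>B[j]=6 take 6 → j++

i=1, j=3, merged so far=[3, 6]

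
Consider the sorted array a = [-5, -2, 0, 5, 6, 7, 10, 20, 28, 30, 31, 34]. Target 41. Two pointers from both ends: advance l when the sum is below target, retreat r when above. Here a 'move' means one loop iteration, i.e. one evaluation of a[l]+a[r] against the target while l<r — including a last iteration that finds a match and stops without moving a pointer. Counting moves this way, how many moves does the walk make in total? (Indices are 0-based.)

6 moves

l=0 r=11: -5+34=29 <41, l++
l=1 r=11: -2+34=32 <41, l++
l=2 r=11: 0+34=34 <41, l++
l=3 r=11: 5+34=39 <41, l++
l=4 r=11: 6+34=40 <41, l++
l=5 r=11: 7+34=41, found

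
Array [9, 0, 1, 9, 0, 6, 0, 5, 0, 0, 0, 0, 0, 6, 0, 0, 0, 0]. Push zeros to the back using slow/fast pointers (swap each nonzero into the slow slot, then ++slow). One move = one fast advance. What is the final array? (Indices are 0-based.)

[9, 1, 9, 6, 5, 6, 0, 0, 0, 0, 0, 0, 0, 0, 0, 0, 0, 0]

(s=0,f=0) a[fast]=9≠0 swap→a[0]=9 → slow++,fast++
(s=1,f=1) a[fast]=0 → fast++
(s=1,f=2) a[fast]=1≠0 swap→a[1]=1 → slow++,fast++
(s=2,f=3) a[fast]=9≠0 swap→a[2]=9 → slow++,fast++
(s=3,f=4) a[fast]=0 → fast++
(s=3,f=5) a[fast]=6≠0 swap→a[3]=6 → slow++,fast++
(s=4,f=6) a[fast]=0 → fast++
(s=4,f=7) a[fast]=5≠0 swap→a[4]=5 → slow++,fast++
(s=5,f=8) a[fast]=0 → fast++
(s=5,f=9) a[fast]=0 → fast++
(s=5,f=10) a[fast]=0 → fast++
(s=5,f=11) a[fast]=0 → fast++
(s=5,f=12) a[fast]=0 → fast++
(s=5,f=13) a[fast]=6≠0 swap→a[5]=6 → slow++,fast++
(s=6,f=14) a[fast]=0 → fast++
(s=6,f=15) a[fast]=0 → fast++
(s=6,f=16) a[fast]=0 → fast++
(s=6,f=17) a[fast]=0 → fast++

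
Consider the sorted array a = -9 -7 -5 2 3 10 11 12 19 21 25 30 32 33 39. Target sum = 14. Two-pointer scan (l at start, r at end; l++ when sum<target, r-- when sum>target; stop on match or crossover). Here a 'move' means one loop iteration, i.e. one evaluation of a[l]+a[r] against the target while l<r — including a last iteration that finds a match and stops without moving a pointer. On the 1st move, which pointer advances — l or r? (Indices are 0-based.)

r

[0,14] -9+39=30 >14 → r--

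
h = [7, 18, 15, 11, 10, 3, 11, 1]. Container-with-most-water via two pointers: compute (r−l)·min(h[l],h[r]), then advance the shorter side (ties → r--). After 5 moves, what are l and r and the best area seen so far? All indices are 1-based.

l=2, r=4, best area=55

l=1 r=8: min(7,1)*7=7 best=7 *, r--
l=1 r=7: min(7,11)*6=42 best=42 *, l++
l=2 r=7: min(18,11)*5=55 best=55 *, r--
l=2 r=6: min(18,3)*4=12 best=55, r--
l=2 r=5: min(18,10)*3=30 best=55, r--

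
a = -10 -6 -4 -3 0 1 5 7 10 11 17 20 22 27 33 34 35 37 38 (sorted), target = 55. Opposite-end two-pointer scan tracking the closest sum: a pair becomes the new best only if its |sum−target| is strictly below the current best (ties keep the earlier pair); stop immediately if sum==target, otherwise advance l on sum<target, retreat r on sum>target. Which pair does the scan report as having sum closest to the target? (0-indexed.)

pair (17, 38) with sum 55 (|Δ|=0)

[0,18] -10+38=28 d=27 * → l++
[1,18] -6+38=32 d=23 * → l++
[2,18] -4+38=34 d=21 * → l++
[3,18] -3+38=35 d=20 * → l++
[4,18] 0+38=38 d=17 * → l++
[5,18] 1+38=39 d=16 * → l++
[6,18] 5+38=43 d=12 * → l++
[7,18] 7+38=45 d=10 * → l++
[8,18] 10+38=48 d=7 * → l++
[9,18] 11+38=49 d=6 * → l++
[10,18] 17+38=55 d=0 * → stop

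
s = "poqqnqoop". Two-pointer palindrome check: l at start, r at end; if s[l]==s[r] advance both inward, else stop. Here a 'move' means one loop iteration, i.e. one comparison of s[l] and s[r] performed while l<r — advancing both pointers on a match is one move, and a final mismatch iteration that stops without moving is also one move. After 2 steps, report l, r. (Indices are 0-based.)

l=0 r=8: 'p'=='p', l++,r--
l=1 r=7: 'o'=='o', l++,r--

l=2, r=6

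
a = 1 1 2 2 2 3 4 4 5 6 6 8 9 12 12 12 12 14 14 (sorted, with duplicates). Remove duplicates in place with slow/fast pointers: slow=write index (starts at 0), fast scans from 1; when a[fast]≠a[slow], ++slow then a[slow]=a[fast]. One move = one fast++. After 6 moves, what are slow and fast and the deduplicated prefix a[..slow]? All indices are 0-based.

slow=3, fast=7, prefix=[1, 2, 3, 4]

(s=0,f=1) a[fast]=1=a[slow] dup → fast++
(s=0,f=2) a[fast]=2≠a[slow]=1 write a[1]=2 → slow++,fast++
(s=1,f=3) a[fast]=2=a[slow] dup → fast++
(s=1,f=4) a[fast]=2=a[slow] dup → fast++
(s=1,f=5) a[fast]=3≠a[slow]=2 write a[2]=3 → slow++,fast++
(s=2,f=6) a[fast]=4≠a[slow]=3 write a[3]=4 → slow++,fast++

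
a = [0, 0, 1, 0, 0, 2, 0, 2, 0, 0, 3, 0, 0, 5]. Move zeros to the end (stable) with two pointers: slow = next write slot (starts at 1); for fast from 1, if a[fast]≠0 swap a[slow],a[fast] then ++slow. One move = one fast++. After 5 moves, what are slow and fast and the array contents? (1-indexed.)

slow=1 fast=1: a[fast]=0, fast++
slow=1 fast=2: a[fast]=0, fast++
slow=1 fast=3: a[fast]=1≠0 swap→a[1]=1, slow++,fast++
slow=2 fast=4: a[fast]=0, fast++
slow=2 fast=5: a[fast]=0, fast++

slow=2, fast=6, a=[1, 0, 0, 0, 0, 2, 0, 2, 0, 0, 3, 0, 0, 5]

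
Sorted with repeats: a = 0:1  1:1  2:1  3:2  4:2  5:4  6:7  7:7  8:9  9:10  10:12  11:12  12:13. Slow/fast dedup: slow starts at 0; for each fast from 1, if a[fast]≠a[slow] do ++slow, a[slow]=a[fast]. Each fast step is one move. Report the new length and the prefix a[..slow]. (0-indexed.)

(s=0,f=1) a[fast]=1=a[slow] dup → fast++
(s=0,f=2) a[fast]=1=a[slow] dup → fast++
(s=0,f=3) a[fast]=2≠a[slow]=1 write a[1]=2 → slow++,fast++
(s=1,f=4) a[fast]=2=a[slow] dup → fast++
(s=1,f=5) a[fast]=4≠a[slow]=2 write a[2]=4 → slow++,fast++
(s=2,f=6) a[fast]=7≠a[slow]=4 write a[3]=7 → slow++,fast++
(s=3,f=7) a[fast]=7=a[slow] dup → fast++
(s=3,f=8) a[fast]=9≠a[slow]=7 write a[4]=9 → slow++,fast++
(s=4,f=9) a[fast]=10≠a[slow]=9 write a[5]=10 → slow++,fast++
(s=5,f=10) a[fast]=12≠a[slow]=10 write a[6]=12 → slow++,fast++
(s=6,f=11) a[fast]=12=a[slow] dup → fast++
(s=6,f=12) a[fast]=13≠a[slow]=12 write a[7]=13 → slow++,fast++

length 8; prefix = [1, 2, 4, 7, 9, 10, 12, 13]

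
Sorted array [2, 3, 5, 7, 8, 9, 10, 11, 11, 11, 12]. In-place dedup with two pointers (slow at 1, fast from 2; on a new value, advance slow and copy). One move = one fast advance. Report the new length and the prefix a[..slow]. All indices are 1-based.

slow=1 fast=2: a[fast]=3≠a[slow]=2 write a[2]=3, slow++,fast++
slow=2 fast=3: a[fast]=5≠a[slow]=3 write a[3]=5, slow++,fast++
slow=3 fast=4: a[fast]=7≠a[slow]=5 write a[4]=7, slow++,fast++
slow=4 fast=5: a[fast]=8≠a[slow]=7 write a[5]=8, slow++,fast++
slow=5 fast=6: a[fast]=9≠a[slow]=8 write a[6]=9, slow++,fast++
slow=6 fast=7: a[fast]=10≠a[slow]=9 write a[7]=10, slow++,fast++
slow=7 fast=8: a[fast]=11≠a[slow]=10 write a[8]=11, slow++,fast++
slow=8 fast=9: a[fast]=11=a[slow] dup, fast++
slow=8 fast=10: a[fast]=11=a[slow] dup, fast++
slow=8 fast=11: a[fast]=12≠a[slow]=11 write a[9]=12, slow++,fast++

length 9; prefix = [2, 3, 5, 7, 8, 9, 10, 11, 12]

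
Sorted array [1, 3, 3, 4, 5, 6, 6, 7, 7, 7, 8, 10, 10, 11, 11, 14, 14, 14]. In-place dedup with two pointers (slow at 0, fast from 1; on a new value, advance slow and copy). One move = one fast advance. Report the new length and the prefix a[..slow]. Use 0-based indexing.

length 10; prefix = [1, 3, 4, 5, 6, 7, 8, 10, 11, 14]

slow=0 fast=1: a[fast]=3≠a[slow]=1 write a[1]=3, slow++,fast++
slow=1 fast=2: a[fast]=3=a[slow] dup, fast++
slow=1 fast=3: a[fast]=4≠a[slow]=3 write a[2]=4, slow++,fast++
slow=2 fast=4: a[fast]=5≠a[slow]=4 write a[3]=5, slow++,fast++
slow=3 fast=5: a[fast]=6≠a[slow]=5 write a[4]=6, slow++,fast++
slow=4 fast=6: a[fast]=6=a[slow] dup, fast++
slow=4 fast=7: a[fast]=7≠a[slow]=6 write a[5]=7, slow++,fast++
slow=5 fast=8: a[fast]=7=a[slow] dup, fast++
slow=5 fast=9: a[fast]=7=a[slow] dup, fast++
slow=5 fast=10: a[fast]=8≠a[slow]=7 write a[6]=8, slow++,fast++
slow=6 fast=11: a[fast]=10≠a[slow]=8 write a[7]=10, slow++,fast++
slow=7 fast=12: a[fast]=10=a[slow] dup, fast++
slow=7 fast=13: a[fast]=11≠a[slow]=10 write a[8]=11, slow++,fast++
slow=8 fast=14: a[fast]=11=a[slow] dup, fast++
slow=8 fast=15: a[fast]=14≠a[slow]=11 write a[9]=14, slow++,fast++
slow=9 fast=16: a[fast]=14=a[slow] dup, fast++
slow=9 fast=17: a[fast]=14=a[slow] dup, fast++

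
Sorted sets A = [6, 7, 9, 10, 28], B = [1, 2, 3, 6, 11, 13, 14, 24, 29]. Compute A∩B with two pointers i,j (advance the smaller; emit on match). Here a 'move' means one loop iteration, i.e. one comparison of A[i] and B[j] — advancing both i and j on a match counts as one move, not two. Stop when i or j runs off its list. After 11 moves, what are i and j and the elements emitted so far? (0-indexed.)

i=4, j=8, emitted=[6]

[i=0,j=0] 6>1 → j++
[i=0,j=1] 6>2 → j++
[i=0,j=2] 6>3 → j++
[i=0,j=3] 6==6 emit → i++,j++
[i=1,j=4] 7<11 → i++
[i=2,j=4] 9<11 → i++
[i=3,j=4] 10<11 → i++
[i=4,j=4] 28>11 → j++
[i=4,j=5] 28>13 → j++
[i=4,j=6] 28>14 → j++
[i=4,j=7] 28>24 → j++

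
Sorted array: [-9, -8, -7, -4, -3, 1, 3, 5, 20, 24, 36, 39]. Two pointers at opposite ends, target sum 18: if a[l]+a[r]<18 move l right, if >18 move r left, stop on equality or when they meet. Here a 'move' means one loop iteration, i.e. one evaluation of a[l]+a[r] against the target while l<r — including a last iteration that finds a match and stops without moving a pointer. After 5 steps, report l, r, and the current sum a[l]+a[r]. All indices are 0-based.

[0,11] -9+39=30 >18 → r--
[0,10] -9+36=27 >18 → r--
[0,9] -9+24=15 <18 → l++
[1,9] -8+24=16 <18 → l++
[2,9] -7+24=17 <18 → l++

l=3, r=9, sum=20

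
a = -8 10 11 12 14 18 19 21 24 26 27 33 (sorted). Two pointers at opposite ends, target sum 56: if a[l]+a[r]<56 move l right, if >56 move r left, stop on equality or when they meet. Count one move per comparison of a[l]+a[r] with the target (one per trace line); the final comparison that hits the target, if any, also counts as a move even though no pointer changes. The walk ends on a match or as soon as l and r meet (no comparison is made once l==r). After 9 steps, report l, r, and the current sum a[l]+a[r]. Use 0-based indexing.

l=8, r=10, sum=51

l=0 r=11: -8+33=25 <56, l++
l=1 r=11: 10+33=43 <56, l++
l=2 r=11: 11+33=44 <56, l++
l=3 r=11: 12+33=45 <56, l++
l=4 r=11: 14+33=47 <56, l++
l=5 r=11: 18+33=51 <56, l++
l=6 r=11: 19+33=52 <56, l++
l=7 r=11: 21+33=54 <56, l++
l=8 r=11: 24+33=57 >56, r--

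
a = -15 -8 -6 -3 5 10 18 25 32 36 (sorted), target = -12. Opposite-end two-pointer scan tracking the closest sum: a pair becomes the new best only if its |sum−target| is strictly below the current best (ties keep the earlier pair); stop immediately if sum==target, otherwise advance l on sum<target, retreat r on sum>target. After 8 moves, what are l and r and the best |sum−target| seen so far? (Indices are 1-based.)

l=1 r=10: -15+36=21 d=33 *, r--
l=1 r=9: -15+32=17 d=29 *, r--
l=1 r=8: -15+25=10 d=22 *, r--
l=1 r=7: -15+18=3 d=15 *, r--
l=1 r=6: -15+10=-5 d=7 *, r--
l=1 r=5: -15+5=-10 d=2 *, r--
l=1 r=4: -15+-3=-18 d=6, l++
l=2 r=4: -8+-3=-11 d=1 *, r--

l=2, r=3, best |Δ|=1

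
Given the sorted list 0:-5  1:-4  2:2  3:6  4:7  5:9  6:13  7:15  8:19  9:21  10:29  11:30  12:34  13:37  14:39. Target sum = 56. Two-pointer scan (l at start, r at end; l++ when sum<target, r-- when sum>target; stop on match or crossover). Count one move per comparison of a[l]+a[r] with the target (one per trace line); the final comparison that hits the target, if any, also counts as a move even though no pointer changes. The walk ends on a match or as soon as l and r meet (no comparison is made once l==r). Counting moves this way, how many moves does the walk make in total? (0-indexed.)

10 moves

l=0 r=14: -5+39=34 <56, l++
l=1 r=14: -4+39=35 <56, l++
l=2 r=14: 2+39=41 <56, l++
l=3 r=14: 6+39=45 <56, l++
l=4 r=14: 7+39=46 <56, l++
l=5 r=14: 9+39=48 <56, l++
l=6 r=14: 13+39=52 <56, l++
l=7 r=14: 15+39=54 <56, l++
l=8 r=14: 19+39=58 >56, r--
l=8 r=13: 19+37=56, found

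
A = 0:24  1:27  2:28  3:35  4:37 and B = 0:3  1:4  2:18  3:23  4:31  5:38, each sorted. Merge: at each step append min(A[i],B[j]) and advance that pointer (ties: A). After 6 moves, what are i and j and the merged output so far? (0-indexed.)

i=2, j=4, merged so far=[3, 4, 18, 23, 24, 27]

[i=0,j=0] A[i]=24>B[j]=3 take 3 → j++
[i=0,j=1] A[i]=24>B[j]=4 take 4 → j++
[i=0,j=2] A[i]=24>B[j]=18 take 18 → j++
[i=0,j=3] A[i]=24>B[j]=23 take 23 → j++
[i=0,j=4] A[i]=24<=B[j]=31 take 24 → i++
[i=1,j=4] A[i]=27<=B[j]=31 take 27 → i++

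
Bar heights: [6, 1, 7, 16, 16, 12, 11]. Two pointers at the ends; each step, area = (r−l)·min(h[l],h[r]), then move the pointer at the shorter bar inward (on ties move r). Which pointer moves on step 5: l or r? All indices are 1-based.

[1,7] min(6,11)*6=36 best=36 * → l++
[2,7] min(1,11)*5=5 best=36 → l++
[3,7] min(7,11)*4=28 best=36 → l++
[4,7] min(16,11)*3=33 best=36 → r--
[4,6] min(16,12)*2=24 best=36 → r--

r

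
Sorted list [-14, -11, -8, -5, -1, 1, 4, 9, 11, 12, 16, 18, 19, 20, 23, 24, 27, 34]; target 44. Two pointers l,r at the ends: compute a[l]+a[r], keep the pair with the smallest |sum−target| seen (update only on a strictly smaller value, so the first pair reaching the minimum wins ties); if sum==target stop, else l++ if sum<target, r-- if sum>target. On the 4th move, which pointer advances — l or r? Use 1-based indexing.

l

[1,18] -14+34=20 d=24 * → l++
[2,18] -11+34=23 d=21 * → l++
[3,18] -8+34=26 d=18 * → l++
[4,18] -5+34=29 d=15 * → l++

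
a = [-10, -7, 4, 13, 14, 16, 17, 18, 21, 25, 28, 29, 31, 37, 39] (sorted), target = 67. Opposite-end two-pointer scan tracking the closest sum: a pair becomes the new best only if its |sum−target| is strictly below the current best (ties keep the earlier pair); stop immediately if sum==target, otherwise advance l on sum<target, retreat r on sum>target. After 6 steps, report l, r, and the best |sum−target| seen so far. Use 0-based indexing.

l=6, r=14, best |Δ|=12

l=0 r=14: -10+39=29 d=38 *, l++
l=1 r=14: -7+39=32 d=35 *, l++
l=2 r=14: 4+39=43 d=24 *, l++
l=3 r=14: 13+39=52 d=15 *, l++
l=4 r=14: 14+39=53 d=14 *, l++
l=5 r=14: 16+39=55 d=12 *, l++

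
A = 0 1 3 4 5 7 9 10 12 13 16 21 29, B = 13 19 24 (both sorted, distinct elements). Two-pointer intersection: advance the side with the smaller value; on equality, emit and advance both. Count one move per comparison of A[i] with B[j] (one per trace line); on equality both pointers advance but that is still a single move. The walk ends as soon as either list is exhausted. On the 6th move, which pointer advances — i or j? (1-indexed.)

i

i=1 j=1: 0<13, i++
i=2 j=1: 1<13, i++
i=3 j=1: 3<13, i++
i=4 j=1: 4<13, i++
i=5 j=1: 5<13, i++
i=6 j=1: 7<13, i++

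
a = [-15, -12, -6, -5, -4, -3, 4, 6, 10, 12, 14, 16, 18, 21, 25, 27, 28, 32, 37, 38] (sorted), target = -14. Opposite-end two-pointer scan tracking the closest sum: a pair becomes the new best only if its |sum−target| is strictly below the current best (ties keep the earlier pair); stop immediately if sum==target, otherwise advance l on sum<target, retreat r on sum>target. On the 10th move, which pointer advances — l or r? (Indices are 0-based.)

[0,19] -15+38=23 d=37 * → r--
[0,18] -15+37=22 d=36 * → r--
[0,17] -15+32=17 d=31 * → r--
[0,16] -15+28=13 d=27 * → r--
[0,15] -15+27=12 d=26 * → r--
[0,14] -15+25=10 d=24 * → r--
[0,13] -15+21=6 d=20 * → r--
[0,12] -15+18=3 d=17 * → r--
[0,11] -15+16=1 d=15 * → r--
[0,10] -15+14=-1 d=13 * → r--

r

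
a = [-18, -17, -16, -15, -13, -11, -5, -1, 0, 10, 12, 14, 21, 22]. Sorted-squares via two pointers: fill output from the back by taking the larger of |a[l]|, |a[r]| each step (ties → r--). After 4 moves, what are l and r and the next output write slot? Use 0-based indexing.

l=2, r=11, next write slot=9

l=0 r=13: |-18|<=|22| out[13]=484, r--
l=0 r=12: |-18|<=|21| out[12]=441, r--
l=0 r=11: |-18|>|14| out[11]=324, l++
l=1 r=11: |-17|>|14| out[10]=289, l++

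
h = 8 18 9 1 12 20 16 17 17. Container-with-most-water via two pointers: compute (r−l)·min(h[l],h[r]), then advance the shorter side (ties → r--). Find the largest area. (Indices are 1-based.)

[1,9] min(8,17)*8=64 best=64 * → l++
[2,9] min(18,17)*7=119 best=119 * → r--
[2,8] min(18,17)*6=102 best=119 → r--
[2,7] min(18,16)*5=80 best=119 → r--
[2,6] min(18,20)*4=72 best=119 → l++
[3,6] min(9,20)*3=27 best=119 → l++
[4,6] min(1,20)*2=2 best=119 → l++
[5,6] min(12,20)*1=12 best=119 → l++

max area = 119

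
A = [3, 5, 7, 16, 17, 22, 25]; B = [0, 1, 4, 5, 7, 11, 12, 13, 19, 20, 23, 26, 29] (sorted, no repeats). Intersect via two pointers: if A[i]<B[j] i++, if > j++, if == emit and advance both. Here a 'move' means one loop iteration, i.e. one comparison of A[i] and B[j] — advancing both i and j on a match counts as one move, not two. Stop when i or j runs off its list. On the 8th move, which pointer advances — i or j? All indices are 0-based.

j

[i=0,j=0] 3>0 → j++
[i=0,j=1] 3>1 → j++
[i=0,j=2] 3<4 → i++
[i=1,j=2] 5>4 → j++
[i=1,j=3] 5==5 emit → i++,j++
[i=2,j=4] 7==7 emit → i++,j++
[i=3,j=5] 16>11 → j++
[i=3,j=6] 16>12 → j++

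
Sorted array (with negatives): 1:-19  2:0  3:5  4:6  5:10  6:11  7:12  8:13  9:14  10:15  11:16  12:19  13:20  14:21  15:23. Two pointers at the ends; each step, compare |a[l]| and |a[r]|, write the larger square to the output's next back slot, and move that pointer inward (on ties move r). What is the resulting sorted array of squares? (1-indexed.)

[1,15] |-19|<=|23| out[15]=529 → r--
[1,14] |-19|<=|21| out[14]=441 → r--
[1,13] |-19|<=|20| out[13]=400 → r--
[1,12] |-19|<=|19| out[12]=361 → r--
[1,11] |-19|>|16| out[11]=361 → l++
[2,11] |0|<=|16| out[10]=256 → r--
[2,10] |0|<=|15| out[9]=225 → r--
[2,9] |0|<=|14| out[8]=196 → r--
[2,8] |0|<=|13| out[7]=169 → r--
[2,7] |0|<=|12| out[6]=144 → r--
[2,6] |0|<=|11| out[5]=121 → r--
[2,5] |0|<=|10| out[4]=100 → r--
[2,4] |0|<=|6| out[3]=36 → r--
[2,3] |0|<=|5| out[2]=25 → r--
[2,2] |0|<=|0| out[1]=0 → r--

[0, 25, 36, 100, 121, 144, 169, 196, 225, 256, 361, 361, 400, 441, 529]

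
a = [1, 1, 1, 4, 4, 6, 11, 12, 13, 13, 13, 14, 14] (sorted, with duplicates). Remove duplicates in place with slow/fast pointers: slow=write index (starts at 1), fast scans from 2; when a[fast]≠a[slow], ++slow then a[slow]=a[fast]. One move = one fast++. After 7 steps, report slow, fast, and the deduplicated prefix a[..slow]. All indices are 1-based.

slow=5, fast=9, prefix=[1, 4, 6, 11, 12]

(s=1,f=2) a[fast]=1=a[slow] dup → fast++
(s=1,f=3) a[fast]=1=a[slow] dup → fast++
(s=1,f=4) a[fast]=4≠a[slow]=1 write a[2]=4 → slow++,fast++
(s=2,f=5) a[fast]=4=a[slow] dup → fast++
(s=2,f=6) a[fast]=6≠a[slow]=4 write a[3]=6 → slow++,fast++
(s=3,f=7) a[fast]=11≠a[slow]=6 write a[4]=11 → slow++,fast++
(s=4,f=8) a[fast]=12≠a[slow]=11 write a[5]=12 → slow++,fast++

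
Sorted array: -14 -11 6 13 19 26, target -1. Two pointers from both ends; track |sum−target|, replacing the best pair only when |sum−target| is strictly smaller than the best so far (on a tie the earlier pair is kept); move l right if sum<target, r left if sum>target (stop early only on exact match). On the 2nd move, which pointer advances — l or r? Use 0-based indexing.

r

[0,5] -14+26=12 d=13 * → r--
[0,4] -14+19=5 d=6 * → r--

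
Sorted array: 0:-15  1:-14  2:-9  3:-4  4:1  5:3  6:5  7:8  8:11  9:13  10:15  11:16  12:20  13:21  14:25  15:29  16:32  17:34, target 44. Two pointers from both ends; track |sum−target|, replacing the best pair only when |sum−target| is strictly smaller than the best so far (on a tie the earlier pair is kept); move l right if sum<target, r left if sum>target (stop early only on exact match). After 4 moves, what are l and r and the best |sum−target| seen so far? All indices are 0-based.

l=0 r=17: -15+34=19 d=25 *, l++
l=1 r=17: -14+34=20 d=24 *, l++
l=2 r=17: -9+34=25 d=19 *, l++
l=3 r=17: -4+34=30 d=14 *, l++

l=4, r=17, best |Δ|=14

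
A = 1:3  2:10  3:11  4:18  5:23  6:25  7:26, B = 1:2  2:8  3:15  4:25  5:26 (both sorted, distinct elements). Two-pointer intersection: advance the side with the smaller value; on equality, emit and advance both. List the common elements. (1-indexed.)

[i=1,j=1] 3>2 → j++
[i=1,j=2] 3<8 → i++
[i=2,j=2] 10>8 → j++
[i=2,j=3] 10<15 → i++
[i=3,j=3] 11<15 → i++
[i=4,j=3] 18>15 → j++
[i=4,j=4] 18<25 → i++
[i=5,j=4] 23<25 → i++
[i=6,j=4] 25==25 emit → i++,j++
[i=7,j=5] 26==26 emit → i++,j++

intersection = [25, 26]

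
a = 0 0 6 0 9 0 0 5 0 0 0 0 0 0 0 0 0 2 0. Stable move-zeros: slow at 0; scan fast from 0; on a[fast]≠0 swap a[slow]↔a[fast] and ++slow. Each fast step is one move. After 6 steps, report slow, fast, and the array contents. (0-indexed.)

slow=0 fast=0: a[fast]=0, fast++
slow=0 fast=1: a[fast]=0, fast++
slow=0 fast=2: a[fast]=6≠0 swap→a[0]=6, slow++,fast++
slow=1 fast=3: a[fast]=0, fast++
slow=1 fast=4: a[fast]=9≠0 swap→a[1]=9, slow++,fast++
slow=2 fast=5: a[fast]=0, fast++

slow=2, fast=6, a=[6, 9, 0, 0, 0, 0, 0, 5, 0, 0, 0, 0, 0, 0, 0, 0, 0, 2, 0]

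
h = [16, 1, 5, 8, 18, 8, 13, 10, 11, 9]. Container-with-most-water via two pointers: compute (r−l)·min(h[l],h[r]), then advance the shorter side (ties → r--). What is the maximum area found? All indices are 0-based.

l=0 r=9: min(16,9)*9=81 best=81 *, r--
l=0 r=8: min(16,11)*8=88 best=88 *, r--
l=0 r=7: min(16,10)*7=70 best=88, r--
l=0 r=6: min(16,13)*6=78 best=88, r--
l=0 r=5: min(16,8)*5=40 best=88, r--
l=0 r=4: min(16,18)*4=64 best=88, l++
l=1 r=4: min(1,18)*3=3 best=88, l++
l=2 r=4: min(5,18)*2=10 best=88, l++
l=3 r=4: min(8,18)*1=8 best=88, l++

max area = 88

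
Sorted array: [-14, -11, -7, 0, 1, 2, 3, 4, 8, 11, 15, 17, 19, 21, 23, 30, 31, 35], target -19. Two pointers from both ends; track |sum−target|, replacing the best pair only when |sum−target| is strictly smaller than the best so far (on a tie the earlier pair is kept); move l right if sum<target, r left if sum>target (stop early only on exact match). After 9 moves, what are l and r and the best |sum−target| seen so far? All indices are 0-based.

[0,17] -14+35=21 d=40 * → r--
[0,16] -14+31=17 d=36 * → r--
[0,15] -14+30=16 d=35 * → r--
[0,14] -14+23=9 d=28 * → r--
[0,13] -14+21=7 d=26 * → r--
[0,12] -14+19=5 d=24 * → r--
[0,11] -14+17=3 d=22 * → r--
[0,10] -14+15=1 d=20 * → r--
[0,9] -14+11=-3 d=16 * → r--

l=0, r=8, best |Δ|=16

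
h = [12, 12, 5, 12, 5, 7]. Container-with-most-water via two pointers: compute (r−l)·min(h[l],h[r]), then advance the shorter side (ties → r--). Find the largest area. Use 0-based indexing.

l=0 r=5: min(12,7)*5=35 best=35 *, r--
l=0 r=4: min(12,5)*4=20 best=35, r--
l=0 r=3: min(12,12)*3=36 best=36 *, r--
l=0 r=2: min(12,5)*2=10 best=36, r--
l=0 r=1: min(12,12)*1=12 best=36, r--

max area = 36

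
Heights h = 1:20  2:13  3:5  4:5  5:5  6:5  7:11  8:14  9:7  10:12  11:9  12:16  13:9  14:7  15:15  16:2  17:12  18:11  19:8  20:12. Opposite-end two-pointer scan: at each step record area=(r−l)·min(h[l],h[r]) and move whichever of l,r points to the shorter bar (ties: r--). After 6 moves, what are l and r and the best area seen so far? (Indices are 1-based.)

l=1, r=14, best area=228

[1,20] min(20,12)*19=228 best=228 * → r--
[1,19] min(20,8)*18=144 best=228 → r--
[1,18] min(20,11)*17=187 best=228 → r--
[1,17] min(20,12)*16=192 best=228 → r--
[1,16] min(20,2)*15=30 best=228 → r--
[1,15] min(20,15)*14=210 best=228 → r--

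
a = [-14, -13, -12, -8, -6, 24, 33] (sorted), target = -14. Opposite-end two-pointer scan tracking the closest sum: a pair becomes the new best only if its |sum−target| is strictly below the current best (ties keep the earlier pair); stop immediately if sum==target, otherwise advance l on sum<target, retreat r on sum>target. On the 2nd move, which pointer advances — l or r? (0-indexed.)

r

l=0 r=6: -14+33=19 d=33 *, r--
l=0 r=5: -14+24=10 d=24 *, r--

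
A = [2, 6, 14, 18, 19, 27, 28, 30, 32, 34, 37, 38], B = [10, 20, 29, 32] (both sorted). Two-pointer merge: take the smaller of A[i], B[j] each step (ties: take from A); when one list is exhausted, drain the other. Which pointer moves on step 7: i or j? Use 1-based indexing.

[i=1,j=1] A[i]=2<=B[j]=10 take 2 → i++
[i=2,j=1] A[i]=6<=B[j]=10 take 6 → i++
[i=3,j=1] A[i]=14>B[j]=10 take 10 → j++
[i=3,j=2] A[i]=14<=B[j]=20 take 14 → i++
[i=4,j=2] A[i]=18<=B[j]=20 take 18 → i++
[i=5,j=2] A[i]=19<=B[j]=20 take 19 → i++
[i=6,j=2] A[i]=27>B[j]=20 take 20 → j++

j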